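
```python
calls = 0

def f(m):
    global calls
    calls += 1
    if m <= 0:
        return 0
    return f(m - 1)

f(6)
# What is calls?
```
Call trace:
f(m=6)
  f(m=5)
    f(m=4)
      f(m=3)
        f(m=2)
          f(m=1)
            f(m=0)
            -> return 0
          -> return 0
        -> return 0
      -> return 0
    -> return 0
  -> return 0
-> return 0

calls is incremented once per call. f is entered once for each m = 6, 5, 4, 3, 2, 1, 0 (the m <= 0 call returns without recursing), i.e. 6 + 1 calls.
calls = 7

Final answer: 7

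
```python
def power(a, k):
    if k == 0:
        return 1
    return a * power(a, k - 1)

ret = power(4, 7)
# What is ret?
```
Call trace:
power(a=4, k=7)
  power(a=4, k=6)
    power(a=4, k=5)
      power(a=4, k=4)
        power(a=4, k=3)
          power(a=4, k=2)
            power(a=4, k=1)
              power(a=4, k=0)
              -> return 1
            -> return 4
          -> return 16
        -> return 64
      -> return 256
    -> return 1024
  -> return 4096
-> return 16384

Final answer: 16384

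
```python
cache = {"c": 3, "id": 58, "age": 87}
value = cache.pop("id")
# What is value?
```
Trace:
  cache={'c': 3, 'id': 58, 'age': 87}
  cache={'c': 3, 'age': 87}, value=58

Final answer: 58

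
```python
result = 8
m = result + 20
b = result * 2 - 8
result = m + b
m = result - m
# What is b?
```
Trace:
  result=8
  result=8, m=28
  result=8, m=28, b=8
  result=36, m=28, b=8
  result=36, m=8, b=8

Final answer: 8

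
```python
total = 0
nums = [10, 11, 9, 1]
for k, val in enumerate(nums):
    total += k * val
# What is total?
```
Trace:
  total=0
  total=0, k=0, val=10
  total=11, k=1, val=11
  total=29, k=2, val=9
  total=32, k=3, val=1

Final answer: 32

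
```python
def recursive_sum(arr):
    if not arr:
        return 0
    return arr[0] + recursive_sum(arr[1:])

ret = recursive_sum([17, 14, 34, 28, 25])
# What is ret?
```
Call trace:
recursive_sum(arr=[17, 14, 34, 28, 25])
  recursive_sum(arr=[14, 34, 28, 25])
    recursive_sum(arr=[34, 28, 25])
      recursive_sum(arr=[28, 25])
        recursive_sum(arr=[25])
          recursive_sum(arr=[])
          -> return 0
        -> return 25
      -> return 53
    -> return 87
  -> return 101
-> return 118

Final answer: 118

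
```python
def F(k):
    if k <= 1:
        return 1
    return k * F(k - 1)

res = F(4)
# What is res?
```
Call trace:
F(k=4)
  F(k=3)
    F(k=2)
      F(k=1)
      -> return 1
    -> return 2
  -> return 6
-> return 24

Final answer: 24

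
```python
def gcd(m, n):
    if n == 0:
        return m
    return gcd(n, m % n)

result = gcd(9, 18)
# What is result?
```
Call trace:
gcd(m=9, n=18)
  gcd(m=18, n=9)
    gcd(m=9, n=0)
    -> return 9
  -> return 9
-> return 9

Final answer: 9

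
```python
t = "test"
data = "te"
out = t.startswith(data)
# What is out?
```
Trace:
  t='test'
  t='test', data='te'
  t='test', data='te', out=True

Final answer: True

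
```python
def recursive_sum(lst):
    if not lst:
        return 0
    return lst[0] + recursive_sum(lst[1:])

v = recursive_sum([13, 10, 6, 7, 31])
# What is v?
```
Call trace:
recursive_sum(lst=[13, 10, 6, 7, 31])
  recursive_sum(lst=[10, 6, 7, 31])
    recursive_sum(lst=[6, 7, 31])
      recursive_sum(lst=[7, 31])
        recursive_sum(lst=[31])
          recursive_sum(lst=[])
          -> return 0
        -> return 31
      -> return 38
    -> return 44
  -> return 54
-> return 67

Final answer: 67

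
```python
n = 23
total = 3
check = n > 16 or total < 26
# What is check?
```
Trace:
  n=23
  n=23, total=3
  n=23, total=3, check=True

Final answer: True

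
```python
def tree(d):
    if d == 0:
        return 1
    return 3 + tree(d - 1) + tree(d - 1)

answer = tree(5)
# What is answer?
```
Call trace (a repeated sub-call is expanded the first time; later identical calls just restate its return value):
tree(d=5)
  tree(d=4)
    tree(d=3)
      tree(d=2)
        tree(d=1)
          tree(d=0)
          -> return 1
          tree(d=0)
          -> return 1
        -> return 5
        tree(d=1) -> return 5  (same call as traced above)
      -> return 13
      tree(d=2) -> return 13  (same call as traced above)
    -> return 29
    tree(d=3) -> return 29  (same call as traced above)
  -> return 61
  tree(d=4) -> return 61  (same call as traced above)
-> return 125

Final answer: 125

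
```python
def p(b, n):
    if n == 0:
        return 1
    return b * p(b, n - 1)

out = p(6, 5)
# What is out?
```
Call trace:
p(b=6, n=5)
  p(b=6, n=4)
    p(b=6, n=3)
      p(b=6, n=2)
        p(b=6, n=1)
          p(b=6, n=0)
          -> return 1
        -> return 6
      -> return 36
    -> return 216
  -> return 1296
-> return 7776

Final answer: 7776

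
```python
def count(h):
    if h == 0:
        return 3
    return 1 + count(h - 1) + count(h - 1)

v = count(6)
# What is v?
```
Call trace (a repeated sub-call is expanded the first time; later identical calls just restate its return value):
count(h=6)
  count(h=5)
    count(h=4)
      count(h=3)
        count(h=2)
          count(h=1)
            count(h=0)
            -> return 3
            count(h=0)
            -> return 3
          -> return 7
          count(h=1) -> return 7  (same call as traced above)
        -> return 15
        count(h=2) -> return 15  (same call as traced above)
      -> return 31
      count(h=3) -> return 31  (same call as traced above)
    -> return 63
    count(h=4) -> return 63  (same call as traced above)
  -> return 127
  count(h=5) -> return 127  (same call as traced above)
-> return 255

Final answer: 255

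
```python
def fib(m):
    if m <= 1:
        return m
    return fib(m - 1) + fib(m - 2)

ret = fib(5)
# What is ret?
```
Call trace (a repeated sub-call is expanded the first time; later identical calls just restate its return value):
fib(m=5)
  fib(m=4)
    fib(m=3)
      fib(m=2)
        fib(m=1)
        -> return 1
        fib(m=0)
        -> return 0
      -> return 1
      fib(m=1)
      -> return 1
    -> return 2
    fib(m=2) -> return 1  (same call as traced above)
  -> return 3
  fib(m=3) -> return 2  (same call as traced above)
-> return 5

Final answer: 5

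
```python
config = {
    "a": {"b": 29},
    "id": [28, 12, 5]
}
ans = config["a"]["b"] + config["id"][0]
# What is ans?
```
Trace:
  config={'a': {'b': 29}, 'id': [28, 12, 5]}
  config={'a': {'b': 29}, 'id': [28, 12, 5]}, ans=57

Final answer: 57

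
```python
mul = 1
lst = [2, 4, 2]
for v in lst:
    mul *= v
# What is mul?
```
Trace:
  mul=1
  mul=2, v=2
  mul=8, v=4
  mul=16, v=2

Final answer: 16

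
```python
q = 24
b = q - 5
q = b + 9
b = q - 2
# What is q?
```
Trace:
  q=24
  q=24, b=19
  q=28, b=19
  q=28, b=26

Final answer: 28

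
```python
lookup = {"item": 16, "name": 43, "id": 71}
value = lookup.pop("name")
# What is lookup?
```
Trace:
  lookup={'item': 16, 'name': 43, 'id': 71}
  lookup={'item': 16, 'id': 71}, value=43

Final answer: {'item': 16, 'id': 71}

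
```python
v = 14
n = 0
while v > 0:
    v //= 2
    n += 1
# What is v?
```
Trace:
  v=14
  v=14, n=0
  v=7, n=1
  v=3, n=2
  v=1, n=3
  v=0, n=4

Final answer: 0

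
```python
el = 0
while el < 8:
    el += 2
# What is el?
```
Trace:
  el=0
  el=2
  el=4
  el=6
  el=8

Final answer: 8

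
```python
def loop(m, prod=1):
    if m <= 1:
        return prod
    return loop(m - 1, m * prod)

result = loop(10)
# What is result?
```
Call trace:
loop(m=10, prod=1)
  loop(m=9, prod=10)
    loop(m=8, prod=90)
      loop(m=7, prod=720)
        loop(m=6, prod=5040)
          loop(m=5, prod=30240)
            loop(m=4, prod=151200)
              loop(m=3, prod=604800)
                loop(m=2, prod=1814400)
                  loop(m=1, prod=3628800)
                  -> return 3628800
                -> return 3628800
              -> return 3628800
            -> return 3628800
          -> return 3628800
        -> return 3628800
      -> return 3628800
    -> return 3628800
  -> return 3628800
-> return 3628800

Final answer: 3628800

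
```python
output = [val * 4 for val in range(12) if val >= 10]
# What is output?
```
Trace:
  val=0
  val=1
  val=2
  val=3
  val=4
  val=5
  val=6
  val=7
  val=8
  val=9
  val=10
  val=11
  output=[40, 44]

Final answer: [40, 44]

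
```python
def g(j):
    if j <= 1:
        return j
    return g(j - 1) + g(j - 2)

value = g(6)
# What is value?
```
Call trace (a repeated sub-call is expanded the first time; later identical calls just restate its return value):
g(j=6)
  g(j=5)
    g(j=4)
      g(j=3)
        g(j=2)
          g(j=1)
          -> return 1
          g(j=0)
          -> return 0
        -> return 1
        g(j=1)
        -> return 1
      -> return 2
      g(j=2) -> return 1  (same call as traced above)
    -> return 3
    g(j=3) -> return 2  (same call as traced above)
  -> return 5
  g(j=4) -> return 3  (same call as traced above)
-> return 8

Final answer: 8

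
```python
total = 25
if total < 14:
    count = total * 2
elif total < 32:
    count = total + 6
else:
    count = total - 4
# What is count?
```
Trace:
  total=25
  total=25, count=31

Final answer: 31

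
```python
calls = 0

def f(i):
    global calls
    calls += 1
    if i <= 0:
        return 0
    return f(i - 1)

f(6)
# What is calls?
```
Call trace:
f(i=6)
  f(i=5)
    f(i=4)
      f(i=3)
        f(i=2)
          f(i=1)
            f(i=0)
            -> return 0
          -> return 0
        -> return 0
      -> return 0
    -> return 0
  -> return 0
-> return 0

calls is incremented once per call. f is entered once for each i = 6, 5, 4, 3, 2, 1, 0 (the i <= 0 call returns without recursing), i.e. 6 + 1 calls.
calls = 7

Final answer: 7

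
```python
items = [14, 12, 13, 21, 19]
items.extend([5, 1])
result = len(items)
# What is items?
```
Trace:
  items=[14, 12, 13, 21, 19]
  items=[14, 12, 13, 21, 19, 5, 1]
  items=[14, 12, 13, 21, 19, 5, 1], result=7

Final answer: [14, 12, 13, 21, 19, 5, 1]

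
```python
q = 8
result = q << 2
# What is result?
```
Trace:
  q=8
  q=8, result=32

Final answer: 32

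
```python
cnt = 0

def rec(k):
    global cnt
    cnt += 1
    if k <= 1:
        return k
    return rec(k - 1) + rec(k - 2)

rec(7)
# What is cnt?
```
Call trace (a repeated sub-call is expanded the first time; later identical calls just restate its return value):
rec(k=7)
  rec(k=6)
    rec(k=5)
      rec(k=4)
        rec(k=3)
          rec(k=2)
            rec(k=1)
            -> return 1
            rec(k=0)
            -> return 0
          -> return 1
          rec(k=1)
          -> return 1
        -> return 2
        rec(k=2) -> return 1  (same call as traced above)
      -> return 3
      rec(k=3) -> return 2  (same call as traced above)
    -> return 5
    rec(k=4) -> return 3  (same call as traced above)
  -> return 8
  rec(k=5) -> return 5  (same call as traced above)
-> return 13

cnt is incremented once per call, so count the calls in each subtree. Let C(k) = number of calls made by rec(k).
C(0) = C(1) = 1 (base case, no recursion); C(k) = 1 + C(k - 1) + C(k - 2) otherwise.
C(2) = 1 + C(1) + C(0) = 1 + 1 + 1 = 3
C(3) = 1 + C(2) + C(1) = 1 + 3 + 1 = 5
C(4) = 1 + C(3) + C(2) = 1 + 5 + 3 = 9
C(5) = 1 + C(4) + C(3) = 1 + 9 + 5 = 15
C(6) = 1 + C(5) + C(4) = 1 + 15 + 9 = 25
C(7) = 1 + C(6) + C(5) = 1 + 25 + 15 = 41
cnt = C(7) = 41

Final answer: 41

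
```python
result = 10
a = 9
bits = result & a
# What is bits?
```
Trace:
  result=10
  result=10, a=9
  result=10, a=9, bits=8

Final answer: 8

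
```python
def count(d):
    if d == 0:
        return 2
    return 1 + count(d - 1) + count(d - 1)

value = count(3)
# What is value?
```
Call trace (a repeated sub-call is expanded the first time; later identical calls just restate its return value):
count(d=3)
  count(d=2)
    count(d=1)
      count(d=0)
      -> return 2
      count(d=0)
      -> return 2
    -> return 5
    count(d=1) -> return 5  (same call as traced above)
  -> return 11
  count(d=2) -> return 11  (same call as traced above)
-> return 23

Final answer: 23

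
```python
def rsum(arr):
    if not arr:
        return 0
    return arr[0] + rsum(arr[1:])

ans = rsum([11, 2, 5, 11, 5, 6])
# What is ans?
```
Call trace:
rsum(arr=[11, 2, 5, 11, 5, 6])
  rsum(arr=[2, 5, 11, 5, 6])
    rsum(arr=[5, 11, 5, 6])
      rsum(arr=[11, 5, 6])
        rsum(arr=[5, 6])
          rsum(arr=[6])
            rsum(arr=[])
            -> return 0
          -> return 6
        -> return 11
      -> return 22
    -> return 27
  -> return 29
-> return 40

Final answer: 40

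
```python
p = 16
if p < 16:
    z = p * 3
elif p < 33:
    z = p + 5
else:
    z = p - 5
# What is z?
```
Trace:
  p=16
  p=16, z=21

Final answer: 21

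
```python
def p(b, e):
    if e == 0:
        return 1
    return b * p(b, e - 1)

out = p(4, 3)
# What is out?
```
Call trace:
p(b=4, e=3)
  p(b=4, e=2)
    p(b=4, e=1)
      p(b=4, e=0)
      -> return 1
    -> return 4
  -> return 16
-> return 64

Final answer: 64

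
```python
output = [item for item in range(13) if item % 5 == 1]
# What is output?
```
Trace:
  item=0
  item=1
  item=2
  item=3
  item=4
  item=5
  item=6
  item=7
  item=8
  item=9
  item=10
  item=11
  item=12
  output=[1, 6, 11]

Final answer: [1, 6, 11]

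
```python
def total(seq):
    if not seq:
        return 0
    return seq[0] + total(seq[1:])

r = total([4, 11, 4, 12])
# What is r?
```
Call trace:
total(seq=[4, 11, 4, 12])
  total(seq=[11, 4, 12])
    total(seq=[4, 12])
      total(seq=[12])
        total(seq=[])
        -> return 0
      -> return 12
    -> return 16
  -> return 27
-> return 31

Final answer: 31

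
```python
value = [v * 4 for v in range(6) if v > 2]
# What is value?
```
Trace:
  v=0
  v=1
  v=2
  v=3
  v=4
  v=5
  value=[12, 16, 20]

Final answer: [12, 16, 20]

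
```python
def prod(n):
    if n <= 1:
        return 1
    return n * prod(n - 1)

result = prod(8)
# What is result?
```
Call trace:
prod(n=8)
  prod(n=7)
    prod(n=6)
      prod(n=5)
        prod(n=4)
          prod(n=3)
            prod(n=2)
              prod(n=1)
              -> return 1
            -> return 2
          -> return 6
        -> return 24
      -> return 120
    -> return 720
  -> return 5040
-> return 40320

Final answer: 40320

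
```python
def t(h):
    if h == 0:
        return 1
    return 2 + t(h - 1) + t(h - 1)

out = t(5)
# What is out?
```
Call trace (a repeated sub-call is expanded the first time; later identical calls just restate its return value):
t(h=5)
  t(h=4)
    t(h=3)
      t(h=2)
        t(h=1)
          t(h=0)
          -> return 1
          t(h=0)
          -> return 1
        -> return 4
        t(h=1) -> return 4  (same call as traced above)
      -> return 10
      t(h=2) -> return 10  (same call as traced above)
    -> return 22
    t(h=3) -> return 22  (same call as traced above)
  -> return 46
  t(h=4) -> return 46  (same call as traced above)
-> return 94

Final answer: 94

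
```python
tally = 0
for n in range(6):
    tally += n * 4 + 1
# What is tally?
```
Trace:
  tally=0
  tally=1, n=0
  tally=6, n=1
  tally=15, n=2
  tally=28, n=3
  tally=45, n=4
  tally=66, n=5

Final answer: 66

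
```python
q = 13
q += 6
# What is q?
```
Trace:
  q=13
  q=19

Final answer: 19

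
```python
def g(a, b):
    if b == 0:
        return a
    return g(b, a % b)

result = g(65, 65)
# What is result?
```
Call trace:
g(a=65, b=65)
  g(a=65, b=0)
  -> return 65
-> return 65

Final answer: 65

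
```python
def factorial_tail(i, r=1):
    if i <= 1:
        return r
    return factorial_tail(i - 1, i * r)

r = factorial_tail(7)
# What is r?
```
Call trace:
factorial_tail(i=7, r=1)
  factorial_tail(i=6, r=7)
    factorial_tail(i=5, r=42)
      factorial_tail(i=4, r=210)
        factorial_tail(i=3, r=840)
          factorial_tail(i=2, r=2520)
            factorial_tail(i=1, r=5040)
            -> return 5040
          -> return 5040
        -> return 5040
      -> return 5040
    -> return 5040
  -> return 5040
-> return 5040

Final answer: 5040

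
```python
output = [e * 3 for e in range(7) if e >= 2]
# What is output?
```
Trace:
  e=0
  e=1
  e=2
  e=3
  e=4
  e=5
  e=6
  output=[6, 9, 12, 15, 18]

Final answer: [6, 9, 12, 15, 18]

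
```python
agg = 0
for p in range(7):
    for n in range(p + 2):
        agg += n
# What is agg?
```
Trace:
  agg=0
  agg=0, p=0, n=0
  agg=1, p=0, n=1
  agg=1, p=1, n=0
  agg=2, p=1, n=1
  agg=4, p=1, n=2
  agg=4, p=2, n=0
  agg=5, p=2, n=1
  agg=7, p=2, n=2
  agg=10, p=2, n=3
  agg=10, p=3, n=0
  agg=11, p=3, n=1
  agg=13, p=3, n=2
  agg=16, p=3, n=3
  agg=20, p=3, n=4
  agg=20, p=4, n=0
  agg=21, p=4, n=1
  agg=23, p=4, n=2
  agg=26, p=4, n=3
  agg=30, p=4, n=4
  agg=35, p=4, n=5
  agg=35, p=5, n=0
  agg=36, p=5, n=1
  agg=38, p=5, n=2
  agg=41, p=5, n=3
  agg=45, p=5, n=4
  agg=50, p=5, n=5
  agg=56, p=5, n=6
  agg=56, p=6, n=0
  agg=57, p=6, n=1
  agg=59, p=6, n=2
  agg=62, p=6, n=3
  agg=66, p=6, n=4
  agg=71, p=6, n=5
  agg=77, p=6, n=6
  agg=84, p=6, n=7

Final answer: 84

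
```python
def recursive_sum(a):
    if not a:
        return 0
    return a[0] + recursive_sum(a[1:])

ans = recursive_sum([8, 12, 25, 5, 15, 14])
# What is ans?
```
Call trace:
recursive_sum(a=[8, 12, 25, 5, 15, 14])
  recursive_sum(a=[12, 25, 5, 15, 14])
    recursive_sum(a=[25, 5, 15, 14])
      recursive_sum(a=[5, 15, 14])
        recursive_sum(a=[15, 14])
          recursive_sum(a=[14])
            recursive_sum(a=[])
            -> return 0
          -> return 14
        -> return 29
      -> return 34
    -> return 59
  -> return 71
-> return 79

Final answer: 79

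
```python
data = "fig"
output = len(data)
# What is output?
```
Trace:
  data='fig'
  data='fig', output=3

Final answer: 3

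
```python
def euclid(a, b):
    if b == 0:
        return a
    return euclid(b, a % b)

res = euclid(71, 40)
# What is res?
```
Call trace:
euclid(a=71, b=40)
  euclid(a=40, b=31)
    euclid(a=31, b=9)
      euclid(a=9, b=4)
        euclid(a=4, b=1)
          euclid(a=1, b=0)
          -> return 1
        -> return 1
      -> return 1
    -> return 1
  -> return 1
-> return 1

Final answer: 1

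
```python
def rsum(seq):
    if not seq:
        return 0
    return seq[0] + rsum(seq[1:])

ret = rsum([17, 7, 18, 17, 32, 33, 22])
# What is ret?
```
Call trace:
rsum(seq=[17, 7, 18, 17, 32, 33, 22])
  rsum(seq=[7, 18, 17, 32, 33, 22])
    rsum(seq=[18, 17, 32, 33, 22])
      rsum(seq=[17, 32, 33, 22])
        rsum(seq=[32, 33, 22])
          rsum(seq=[33, 22])
            rsum(seq=[22])
              rsum(seq=[])
              -> return 0
            -> return 22
          -> return 55
        -> return 87
      -> return 104
    -> return 122
  -> return 129
-> return 146

Final answer: 146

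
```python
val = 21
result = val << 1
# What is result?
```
Trace:
  val=21
  val=21, result=42

Final answer: 42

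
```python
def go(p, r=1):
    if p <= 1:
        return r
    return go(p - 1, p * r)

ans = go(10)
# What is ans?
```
Call trace:
go(p=10, r=1)
  go(p=9, r=10)
    go(p=8, r=90)
      go(p=7, r=720)
        go(p=6, r=5040)
          go(p=5, r=30240)
            go(p=4, r=151200)
              go(p=3, r=604800)
                go(p=2, r=1814400)
                  go(p=1, r=3628800)
                  -> return 3628800
                -> return 3628800
              -> return 3628800
            -> return 3628800
          -> return 3628800
        -> return 3628800
      -> return 3628800
    -> return 3628800
  -> return 3628800
-> return 3628800

Final answer: 3628800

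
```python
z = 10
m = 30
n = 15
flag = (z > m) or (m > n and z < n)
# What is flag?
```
Trace:
  z=10
  z=10, m=30
  z=10, m=30, n=15
  z=10, m=30, n=15, flag=True

Final answer: True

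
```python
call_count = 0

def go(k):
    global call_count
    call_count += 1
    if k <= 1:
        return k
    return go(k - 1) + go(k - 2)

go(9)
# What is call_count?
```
Call trace (a repeated sub-call is expanded the first time; later identical calls just restate its return value):
go(k=9)
  go(k=8)
    go(k=7)
      go(k=6)
        go(k=5)
          go(k=4)
            go(k=3)
              go(k=2)
                go(k=1)
                -> return 1
                go(k=0)
                -> return 0
              -> return 1
              go(k=1)
              -> return 1
            -> return 2
            go(k=2) -> return 1  (same call as traced above)
          -> return 3
          go(k=3) -> return 2  (same call as traced above)
        -> return 5
        go(k=4) -> return 3  (same call as traced above)
      -> return 8
      go(k=5) -> return 5  (same call as traced above)
    -> return 13
    go(k=6) -> return 8  (same call as traced above)
  -> return 21
  go(k=7) -> return 13  (same call as traced above)
-> return 34

call_count is incremented once per call, so count the calls in each subtree. Let C(k) = number of calls made by go(k).
C(0) = C(1) = 1 (base case, no recursion); C(k) = 1 + C(k - 1) + C(k - 2) otherwise.
C(2) = 1 + C(1) + C(0) = 1 + 1 + 1 = 3
C(3) = 1 + C(2) + C(1) = 1 + 3 + 1 = 5
C(4) = 1 + C(3) + C(2) = 1 + 5 + 3 = 9
C(5) = 1 + C(4) + C(3) = 1 + 9 + 5 = 15
C(6) = 1 + C(5) + C(4) = 1 + 15 + 9 = 25
C(7) = 1 + C(6) + C(5) = 1 + 25 + 15 = 41
C(8) = 1 + C(7) + C(6) = 1 + 41 + 25 = 67
C(9) = 1 + C(8) + C(7) = 1 + 67 + 41 = 109
call_count = C(9) = 109

Final answer: 109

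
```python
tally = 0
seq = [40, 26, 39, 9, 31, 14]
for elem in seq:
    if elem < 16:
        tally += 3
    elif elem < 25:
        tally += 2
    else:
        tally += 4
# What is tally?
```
Trace:
  tally=0
  tally=4, elem=40
  tally=8, elem=26
  tally=12, elem=39
  tally=15, elem=9
  tally=19, elem=31
  tally=22, elem=14

Final answer: 22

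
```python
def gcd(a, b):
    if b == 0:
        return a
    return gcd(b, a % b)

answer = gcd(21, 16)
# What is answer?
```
Call trace:
gcd(a=21, b=16)
  gcd(a=16, b=5)
    gcd(a=5, b=1)
      gcd(a=1, b=0)
      -> return 1
    -> return 1
  -> return 1
-> return 1

Final answer: 1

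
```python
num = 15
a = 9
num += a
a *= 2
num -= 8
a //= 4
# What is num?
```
Trace:
  num=15
  num=15, a=9
  num=24, a=9
  num=24, a=18
  num=16, a=18
  num=16, a=4

Final answer: 16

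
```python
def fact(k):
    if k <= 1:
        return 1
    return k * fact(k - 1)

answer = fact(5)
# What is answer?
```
Call trace:
fact(k=5)
  fact(k=4)
    fact(k=3)
      fact(k=2)
        fact(k=1)
        -> return 1
      -> return 2
    -> return 6
  -> return 24
-> return 120

Final answer: 120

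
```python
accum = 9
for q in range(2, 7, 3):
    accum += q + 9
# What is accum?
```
Trace:
  accum=9
  accum=20, q=2
  accum=34, q=5

Final answer: 34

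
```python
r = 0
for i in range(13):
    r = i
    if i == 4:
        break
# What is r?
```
Trace:
  r=0
  r=0, i=0
  r=1, i=1
  r=2, i=2
  r=3, i=3
  r=4, i=4

Final answer: 4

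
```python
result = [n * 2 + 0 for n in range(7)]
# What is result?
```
Trace:
  n=0
  n=1
  n=2
  n=3
  n=4
  n=5
  n=6
  result=[0, 2, 4, 6, 8, 10, 12]

Final answer: [0, 2, 4, 6, 8, 10, 12]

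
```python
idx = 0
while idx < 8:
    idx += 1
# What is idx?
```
Trace:
  idx=0
  idx=1
  idx=2
  idx=3
  idx=4
  idx=5
  idx=6
  idx=7
  idx=8

Final answer: 8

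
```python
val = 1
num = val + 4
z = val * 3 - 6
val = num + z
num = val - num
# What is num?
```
Trace:
  val=1
  val=1, num=5
  val=1, num=5, z=-3
  val=2, num=5, z=-3
  val=2, num=-3, z=-3

Final answer: -3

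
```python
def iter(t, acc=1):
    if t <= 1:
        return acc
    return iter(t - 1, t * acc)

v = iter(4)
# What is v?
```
Call trace:
iter(t=4, acc=1)
  iter(t=3, acc=4)
    iter(t=2, acc=12)
      iter(t=1, acc=24)
      -> return 24
    -> return 24
  -> return 24
-> return 24

Final answer: 24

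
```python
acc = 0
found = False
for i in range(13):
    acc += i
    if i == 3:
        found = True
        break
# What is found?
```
Trace:
  acc=0
  acc=0, found=False
  acc=0, found=False, i=0
  acc=1, found=False, i=1
  acc=3, found=False, i=2
  acc=6, found=True, i=3

Final answer: True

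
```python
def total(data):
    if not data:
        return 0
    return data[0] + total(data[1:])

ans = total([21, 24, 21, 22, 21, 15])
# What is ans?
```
Call trace:
total(data=[21, 24, 21, 22, 21, 15])
  total(data=[24, 21, 22, 21, 15])
    total(data=[21, 22, 21, 15])
      total(data=[22, 21, 15])
        total(data=[21, 15])
          total(data=[15])
            total(data=[])
            -> return 0
          -> return 15
        -> return 36
      -> return 58
    -> return 79
  -> return 103
-> return 124

Final answer: 124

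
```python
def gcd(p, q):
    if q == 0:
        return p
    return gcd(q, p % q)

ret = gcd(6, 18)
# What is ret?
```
Call trace:
gcd(p=6, q=18)
  gcd(p=18, q=6)
    gcd(p=6, q=0)
    -> return 6
  -> return 6
-> return 6

Final answer: 6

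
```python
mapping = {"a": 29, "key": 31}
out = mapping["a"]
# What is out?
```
Trace:
  mapping={'a': 29, 'key': 31}
  mapping={'a': 29, 'key': 31}, out=29

Final answer: 29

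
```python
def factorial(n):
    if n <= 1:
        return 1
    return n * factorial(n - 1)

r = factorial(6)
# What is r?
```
Call trace:
factorial(n=6)
  factorial(n=5)
    factorial(n=4)
      factorial(n=3)
        factorial(n=2)
          factorial(n=1)
          -> return 1
        -> return 2
      -> return 6
    -> return 24
  -> return 120
-> return 720

Final answer: 720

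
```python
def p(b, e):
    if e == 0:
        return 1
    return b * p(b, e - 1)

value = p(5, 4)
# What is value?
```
Call trace:
p(b=5, e=4)
  p(b=5, e=3)
    p(b=5, e=2)
      p(b=5, e=1)
        p(b=5, e=0)
        -> return 1
      -> return 5
    -> return 25
  -> return 125
-> return 625

Final answer: 625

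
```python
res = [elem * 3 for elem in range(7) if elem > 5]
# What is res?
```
Trace:
  elem=0
  elem=1
  elem=2
  elem=3
  elem=4
  elem=5
  elem=6
  res=[18]

Final answer: [18]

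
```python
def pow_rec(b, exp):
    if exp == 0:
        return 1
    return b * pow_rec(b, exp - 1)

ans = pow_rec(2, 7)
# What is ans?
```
Call trace:
pow_rec(b=2, exp=7)
  pow_rec(b=2, exp=6)
    pow_rec(b=2, exp=5)
      pow_rec(b=2, exp=4)
        pow_rec(b=2, exp=3)
          pow_rec(b=2, exp=2)
            pow_rec(b=2, exp=1)
              pow_rec(b=2, exp=0)
              -> return 1
            -> return 2
          -> return 4
        -> return 8
      -> return 16
    -> return 32
  -> return 64
-> return 128

Final answer: 128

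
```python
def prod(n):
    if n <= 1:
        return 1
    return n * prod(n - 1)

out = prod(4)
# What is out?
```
Call trace:
prod(n=4)
  prod(n=3)
    prod(n=2)
      prod(n=1)
      -> return 1
    -> return 2
  -> return 6
-> return 24

Final answer: 24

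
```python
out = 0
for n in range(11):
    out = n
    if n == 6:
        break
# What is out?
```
Trace:
  out=0
  out=0, n=0
  out=1, n=1
  out=2, n=2
  out=3, n=3
  out=4, n=4
  out=5, n=5
  out=6, n=6

Final answer: 6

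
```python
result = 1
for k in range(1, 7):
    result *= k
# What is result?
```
Trace:
  result=1
  result=1, k=1
  result=2, k=2
  result=6, k=3
  result=24, k=4
  result=120, k=5
  result=720, k=6

Final answer: 720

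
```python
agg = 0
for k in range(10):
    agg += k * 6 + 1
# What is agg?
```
Trace:
  agg=0
  agg=1, k=0
  agg=8, k=1
  agg=21, k=2
  agg=40, k=3
  agg=65, k=4
  agg=96, k=5
  agg=133, k=6
  agg=176, k=7
  agg=225, k=8
  agg=280, k=9

Final answer: 280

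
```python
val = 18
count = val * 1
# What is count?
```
Trace:
  val=18
  val=18, count=18

Final answer: 18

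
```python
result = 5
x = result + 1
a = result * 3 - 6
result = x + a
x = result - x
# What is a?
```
Trace:
  result=5
  result=5, x=6
  result=5, x=6, a=9
  result=15, x=6, a=9
  result=15, x=9, a=9

Final answer: 9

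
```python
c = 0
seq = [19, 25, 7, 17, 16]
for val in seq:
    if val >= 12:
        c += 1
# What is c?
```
Trace:
  c=0
  c=1, val=19
  c=2, val=25
  c=2, val=7
  c=3, val=17
  c=4, val=16

Final answer: 4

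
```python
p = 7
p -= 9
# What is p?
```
Trace:
  p=7
  p=-2

Final answer: -2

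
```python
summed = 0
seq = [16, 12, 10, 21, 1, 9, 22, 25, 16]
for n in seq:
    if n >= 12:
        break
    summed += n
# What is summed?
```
Trace:
  summed=0
  summed=0, n=16

Final answer: 0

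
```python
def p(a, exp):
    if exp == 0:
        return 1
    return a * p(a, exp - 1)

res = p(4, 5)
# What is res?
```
Call trace:
p(a=4, exp=5)
  p(a=4, exp=4)
    p(a=4, exp=3)
      p(a=4, exp=2)
        p(a=4, exp=1)
          p(a=4, exp=0)
          -> return 1
        -> return 4
      -> return 16
    -> return 64
  -> return 256
-> return 1024

Final answer: 1024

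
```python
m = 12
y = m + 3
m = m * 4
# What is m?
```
Trace:
  m=12
  m=12, y=15
  m=48, y=15

Final answer: 48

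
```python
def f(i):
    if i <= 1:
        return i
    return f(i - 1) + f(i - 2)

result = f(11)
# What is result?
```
Call trace (a repeated sub-call is expanded the first time; later identical calls just restate its return value):
f(i=11)
  f(i=10)
    f(i=9)
      f(i=8)
        f(i=7)
          f(i=6)
            f(i=5)
              f(i=4)
                f(i=3)
                  f(i=2)
                    f(i=1)
                    -> return 1
                    f(i=0)
                    -> return 0
                  -> return 1
                  f(i=1)
                  -> return 1
                -> return 2
                f(i=2) -> return 1  (same call as traced above)
              -> return 3
              f(i=3) -> return 2  (same call as traced above)
            -> return 5
            f(i=4) -> return 3  (same call as traced above)
          -> return 8
          f(i=5) -> return 5  (same call as traced above)
        -> return 13
        f(i=6) -> return 8  (same call as traced above)
      -> return 21
      f(i=7) -> return 13  (same call as traced above)
    -> return 34
    f(i=8) -> return 21  (same call as traced above)
  -> return 55
  f(i=9) -> return 34  (same call as traced above)
-> return 89

Final answer: 89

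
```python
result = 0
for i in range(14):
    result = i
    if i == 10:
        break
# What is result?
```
Trace:
  result=0
  result=0, i=0
  result=1, i=1
  result=2, i=2
  result=3, i=3
  result=4, i=4
  result=5, i=5
  result=6, i=6
  result=7, i=7
  result=8, i=8
  result=9, i=9
  result=10, i=10

Final answer: 10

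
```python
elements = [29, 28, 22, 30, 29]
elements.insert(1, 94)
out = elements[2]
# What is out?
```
Trace:
  elements=[29, 28, 22, 30, 29]
  elements=[29, 94, 28, 22, 30, 29]
  elements=[29, 94, 28, 22, 30, 29], out=28

Final answer: 28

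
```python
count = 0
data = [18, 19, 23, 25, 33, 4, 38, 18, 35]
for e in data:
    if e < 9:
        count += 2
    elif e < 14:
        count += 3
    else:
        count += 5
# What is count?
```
Trace:
  count=0
  count=5, e=18
  count=10, e=19
  count=15, e=23
  count=20, e=25
  count=25, e=33
  count=27, e=4
  count=32, e=38
  count=37, e=18
  count=42, e=35

Final answer: 42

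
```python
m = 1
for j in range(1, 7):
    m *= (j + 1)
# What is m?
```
Trace:
  m=1
  m=2, j=1
  m=6, j=2
  m=24, j=3
  m=120, j=4
  m=720, j=5
  m=5040, j=6

Final answer: 5040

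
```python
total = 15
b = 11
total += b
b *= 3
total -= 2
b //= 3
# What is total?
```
Trace:
  total=15
  total=15, b=11
  total=26, b=11
  total=26, b=33
  total=24, b=33
  total=24, b=11

Final answer: 24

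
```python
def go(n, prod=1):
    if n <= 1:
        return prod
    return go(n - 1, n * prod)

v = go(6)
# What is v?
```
Call trace:
go(n=6, prod=1)
  go(n=5, prod=6)
    go(n=4, prod=30)
      go(n=3, prod=120)
        go(n=2, prod=360)
          go(n=1, prod=720)
          -> return 720
        -> return 720
      -> return 720
    -> return 720
  -> return 720
-> return 720

Final answer: 720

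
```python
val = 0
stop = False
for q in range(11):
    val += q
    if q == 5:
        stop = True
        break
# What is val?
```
Trace:
  val=0
  val=0, stop=False
  val=0, stop=False, q=0
  val=1, stop=False, q=1
  val=3, stop=False, q=2
  val=6, stop=False, q=3
  val=10, stop=False, q=4
  val=15, stop=True, q=5

Final answer: 15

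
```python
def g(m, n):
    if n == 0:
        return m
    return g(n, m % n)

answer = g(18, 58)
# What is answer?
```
Call trace:
g(m=18, n=58)
  g(m=58, n=18)
    g(m=18, n=4)
      g(m=4, n=2)
        g(m=2, n=0)
        -> return 2
      -> return 2
    -> return 2
  -> return 2
-> return 2

Final answer: 2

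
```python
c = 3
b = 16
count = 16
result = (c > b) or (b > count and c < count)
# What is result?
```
Trace:
  c=3
  c=3, b=16
  c=3, b=16, count=16
  c=3, b=16, count=16, result=False

Final answer: False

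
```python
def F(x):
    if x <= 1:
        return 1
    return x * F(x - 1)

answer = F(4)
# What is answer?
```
Call trace:
F(x=4)
  F(x=3)
    F(x=2)
      F(x=1)
      -> return 1
    -> return 2
  -> return 6
-> return 24

Final answer: 24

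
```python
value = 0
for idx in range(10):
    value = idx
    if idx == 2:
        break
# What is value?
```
Trace:
  value=0
  value=0, idx=0
  value=1, idx=1
  value=2, idx=2

Final answer: 2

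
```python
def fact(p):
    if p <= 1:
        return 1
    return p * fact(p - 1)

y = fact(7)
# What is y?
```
Call trace:
fact(p=7)
  fact(p=6)
    fact(p=5)
      fact(p=4)
        fact(p=3)
          fact(p=2)
            fact(p=1)
            -> return 1
          -> return 2
        -> return 6
      -> return 24
    -> return 120
  -> return 720
-> return 5040

Final answer: 5040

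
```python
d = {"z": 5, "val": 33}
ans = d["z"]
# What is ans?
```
Trace:
  d={'z': 5, 'val': 33}
  d={'z': 5, 'val': 33}, ans=5

Final answer: 5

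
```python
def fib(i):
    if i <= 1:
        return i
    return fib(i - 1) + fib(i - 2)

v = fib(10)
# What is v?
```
Call trace (a repeated sub-call is expanded the first time; later identical calls just restate its return value):
fib(i=10)
  fib(i=9)
    fib(i=8)
      fib(i=7)
        fib(i=6)
          fib(i=5)
            fib(i=4)
              fib(i=3)
                fib(i=2)
                  fib(i=1)
                  -> return 1
                  fib(i=0)
                  -> return 0
                -> return 1
                fib(i=1)
                -> return 1
              -> return 2
              fib(i=2) -> return 1  (same call as traced above)
            -> return 3
            fib(i=3) -> return 2  (same call as traced above)
          -> return 5
          fib(i=4) -> return 3  (same call as traced above)
        -> return 8
        fib(i=5) -> return 5  (same call as traced above)
      -> return 13
      fib(i=6) -> return 8  (same call as traced above)
    -> return 21
    fib(i=7) -> return 13  (same call as traced above)
  -> return 34
  fib(i=8) -> return 21  (same call as traced above)
-> return 55

Final answer: 55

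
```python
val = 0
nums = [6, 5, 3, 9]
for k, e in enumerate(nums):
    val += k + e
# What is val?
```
Trace:
  val=0
  val=6, k=0, e=6
  val=12, k=1, e=5
  val=17, k=2, e=3
  val=29, k=3, e=9

Final answer: 29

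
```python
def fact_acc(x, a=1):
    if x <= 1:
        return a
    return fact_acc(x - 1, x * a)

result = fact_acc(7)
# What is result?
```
Call trace:
fact_acc(x=7, a=1)
  fact_acc(x=6, a=7)
    fact_acc(x=5, a=42)
      fact_acc(x=4, a=210)
        fact_acc(x=3, a=840)
          fact_acc(x=2, a=2520)
            fact_acc(x=1, a=5040)
            -> return 5040
          -> return 5040
        -> return 5040
      -> return 5040
    -> return 5040
  -> return 5040
-> return 5040

Final answer: 5040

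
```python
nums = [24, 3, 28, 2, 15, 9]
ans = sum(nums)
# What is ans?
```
Trace:
  nums=[24, 3, 28, 2, 15, 9]
  nums=[24, 3, 28, 2, 15, 9], ans=81

Final answer: 81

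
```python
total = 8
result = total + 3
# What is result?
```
Trace:
  total=8
  total=8, result=11

Final answer: 11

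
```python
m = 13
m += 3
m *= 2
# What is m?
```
Trace:
  m=13
  m=16
  m=32

Final answer: 32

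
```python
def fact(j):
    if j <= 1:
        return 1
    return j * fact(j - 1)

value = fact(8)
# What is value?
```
Call trace:
fact(j=8)
  fact(j=7)
    fact(j=6)
      fact(j=5)
        fact(j=4)
          fact(j=3)
            fact(j=2)
              fact(j=1)
              -> return 1
            -> return 2
          -> return 6
        -> return 24
      -> return 120
    -> return 720
  -> return 5040
-> return 40320

Final answer: 40320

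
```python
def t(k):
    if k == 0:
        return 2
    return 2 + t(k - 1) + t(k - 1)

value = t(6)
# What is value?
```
Call trace (a repeated sub-call is expanded the first time; later identical calls just restate its return value):
t(k=6)
  t(k=5)
    t(k=4)
      t(k=3)
        t(k=2)
          t(k=1)
            t(k=0)
            -> return 2
            t(k=0)
            -> return 2
          -> return 6
          t(k=1) -> return 6  (same call as traced above)
        -> return 14
        t(k=2) -> return 14  (same call as traced above)
      -> return 30
      t(k=3) -> return 30  (same call as traced above)
    -> return 62
    t(k=4) -> return 62  (same call as traced above)
  -> return 126
  t(k=5) -> return 126  (same call as traced above)
-> return 254

Final answer: 254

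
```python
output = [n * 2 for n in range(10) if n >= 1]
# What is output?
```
Trace:
  n=0
  n=1
  n=2
  n=3
  n=4
  n=5
  n=6
  n=7
  n=8
  n=9
  output=[2, 4, 6, 8, 10, 12, 14, 16, 18]

Final answer: [2, 4, 6, 8, 10, 12, 14, 16, 18]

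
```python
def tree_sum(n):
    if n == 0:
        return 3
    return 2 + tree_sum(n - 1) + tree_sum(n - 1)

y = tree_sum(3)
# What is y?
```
Call trace (a repeated sub-call is expanded the first time; later identical calls just restate its return value):
tree_sum(n=3)
  tree_sum(n=2)
    tree_sum(n=1)
      tree_sum(n=0)
      -> return 3
      tree_sum(n=0)
      -> return 3
    -> return 8
    tree_sum(n=1) -> return 8  (same call as traced above)
  -> return 18
  tree_sum(n=2) -> return 18  (same call as traced above)
-> return 38

Final answer: 38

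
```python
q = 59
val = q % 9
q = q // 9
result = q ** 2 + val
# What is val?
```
Trace:
  q=59
  q=59, val=5
  q=6, val=5
  q=6, val=5, result=41

Final answer: 5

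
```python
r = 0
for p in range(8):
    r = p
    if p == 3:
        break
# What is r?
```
Trace:
  r=0
  r=0, p=0
  r=1, p=1
  r=2, p=2
  r=3, p=3

Final answer: 3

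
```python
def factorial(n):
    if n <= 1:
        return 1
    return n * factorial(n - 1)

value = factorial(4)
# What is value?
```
Call trace:
factorial(n=4)
  factorial(n=3)
    factorial(n=2)
      factorial(n=1)
      -> return 1
    -> return 2
  -> return 6
-> return 24

Final answer: 24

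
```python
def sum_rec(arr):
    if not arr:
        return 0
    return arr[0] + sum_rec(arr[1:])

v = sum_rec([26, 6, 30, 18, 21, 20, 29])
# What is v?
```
Call trace:
sum_rec(arr=[26, 6, 30, 18, 21, 20, 29])
  sum_rec(arr=[6, 30, 18, 21, 20, 29])
    sum_rec(arr=[30, 18, 21, 20, 29])
      sum_rec(arr=[18, 21, 20, 29])
        sum_rec(arr=[21, 20, 29])
          sum_rec(arr=[20, 29])
            sum_rec(arr=[29])
              sum_rec(arr=[])
              -> return 0
            -> return 29
          -> return 49
        -> return 70
      -> return 88
    -> return 118
  -> return 124
-> return 150

Final answer: 150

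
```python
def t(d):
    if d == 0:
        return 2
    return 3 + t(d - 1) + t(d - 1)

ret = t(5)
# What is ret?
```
Call trace (a repeated sub-call is expanded the first time; later identical calls just restate its return value):
t(d=5)
  t(d=4)
    t(d=3)
      t(d=2)
        t(d=1)
          t(d=0)
          -> return 2
          t(d=0)
          -> return 2
        -> return 7
        t(d=1) -> return 7  (same call as traced above)
      -> return 17
      t(d=2) -> return 17  (same call as traced above)
    -> return 37
    t(d=3) -> return 37  (same call as traced above)
  -> return 77
  t(d=4) -> return 77  (same call as traced above)
-> return 157

Final answer: 157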